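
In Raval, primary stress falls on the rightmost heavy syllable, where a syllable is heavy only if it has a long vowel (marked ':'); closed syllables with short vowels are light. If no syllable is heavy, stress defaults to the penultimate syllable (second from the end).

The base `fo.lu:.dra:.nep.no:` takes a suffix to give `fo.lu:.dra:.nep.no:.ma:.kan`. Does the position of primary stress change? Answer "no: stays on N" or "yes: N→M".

yes: 5→6

Base `fo.lu:.dra:.nep.no:` (5 syllables):
  Weights: 1 fo L, 2 lu: H, 3 dra: H, 4 nep L, 5 no: H.
  Heavy syllables in the domain: 2, 3, 5. The rightmost is syllable 5 (no:).
  → primary stress on syllable 5.
Suffixed `fo.lu:.dra:.nep.no:.ma:.kan` (7 syllables):
  Weights: 1 fo L, 2 lu: H, 3 dra: H, 4 nep L, 5 no: H, 6 ma: H, 7 kan L.
  Heavy syllables in the domain: 2, 3, 5, 6. The rightmost is syllable 6 (ma:).
  → primary stress on syllable 6.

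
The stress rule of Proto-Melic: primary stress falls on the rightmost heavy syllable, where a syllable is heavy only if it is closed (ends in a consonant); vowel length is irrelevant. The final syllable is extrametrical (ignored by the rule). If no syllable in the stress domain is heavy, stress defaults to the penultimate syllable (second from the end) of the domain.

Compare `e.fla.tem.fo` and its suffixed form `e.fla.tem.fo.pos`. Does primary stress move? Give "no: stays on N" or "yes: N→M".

Base `e.fla.tem.fo` (4 syllables):
  The final syllable (4, fo) is extrametrical; the stress domain is syllables 1–3.
  Weights: 1 e L, 2 fla L, 3 tem H.
  Heavy syllables in the domain: 3. The rightmost is syllable 3 (tem).
  → primary stress on syllable 3.
Suffixed `e.fla.tem.fo.pos` (5 syllables):
  The final syllable (5, pos) is extrametrical; the stress domain is syllables 1–4.
  Weights: 1 e L, 2 fla L, 3 tem H, 4 fo L.
  Heavy syllables in the domain: 3. The rightmost is syllable 3 (tem).
  → primary stress on syllable 3.

no: stays on 3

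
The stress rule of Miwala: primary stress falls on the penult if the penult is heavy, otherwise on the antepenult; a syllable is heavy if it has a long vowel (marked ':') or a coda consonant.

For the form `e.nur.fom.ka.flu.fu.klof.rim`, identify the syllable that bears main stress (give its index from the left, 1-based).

Weights: 6 fu L, 7 klof H, 8 rim H.
The penult (syllable 7, klof) is heavy, so it takes stress.
Primary stress: syllable 7 → e.nur.fom.ka.flu.fu.ˈklof.rim.

7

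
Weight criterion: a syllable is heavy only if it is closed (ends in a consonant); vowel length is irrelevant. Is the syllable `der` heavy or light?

`der`: short vowel, closed (coda /r/). Closed (coda /r/) → heavy.

heavy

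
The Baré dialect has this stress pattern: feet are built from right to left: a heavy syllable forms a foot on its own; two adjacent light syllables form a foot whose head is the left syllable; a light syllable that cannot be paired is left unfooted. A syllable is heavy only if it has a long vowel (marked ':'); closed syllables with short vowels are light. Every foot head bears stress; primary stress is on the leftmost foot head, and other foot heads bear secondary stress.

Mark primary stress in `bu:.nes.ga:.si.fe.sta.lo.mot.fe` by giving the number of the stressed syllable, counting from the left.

1

Weights: 1 bu: H, 2 nes L, 3 ga: H, 4 si L, 5 fe L, 6 sta L, 7 lo L, 8 mot L, 9 fe L.
Parse right to left (heavy = foot alone; LL = one foot; stranded L unfooted): (ˈbu:) nes (ˈga:) (ˈsi.fe) (ˈsta.lo) (ˈmot.fe).
Foot heads: 1, 3, 4, 6, 8.
Primary stress on the leftmost head = syllable 1.
Primary stress: syllable 1 → ˈbu:.nes.ga:.si.fe.sta.lo.mot.fe.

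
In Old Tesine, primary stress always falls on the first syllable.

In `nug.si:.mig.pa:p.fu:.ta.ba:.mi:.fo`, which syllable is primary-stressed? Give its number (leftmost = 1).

The word has 9 syllables; the first syllable is syllable 1 (nug).
Primary stress: syllable 1 → ˈnug.si:.mig.pa:p.fu:.ta.ba:.mi:.fo.

1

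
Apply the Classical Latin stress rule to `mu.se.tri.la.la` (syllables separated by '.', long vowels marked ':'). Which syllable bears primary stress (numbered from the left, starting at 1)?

3

Classical Latin: stress the penult if heavy (long vowel or closed), else the antepenult.
Weights: 3 tri L, 4 la L, 5 la L.
The penult (syllable 4, la) is light, so stress falls on the antepenult (syllable 3, tri).
Stress on syllable 3: mu.se.ˈtri.la.la.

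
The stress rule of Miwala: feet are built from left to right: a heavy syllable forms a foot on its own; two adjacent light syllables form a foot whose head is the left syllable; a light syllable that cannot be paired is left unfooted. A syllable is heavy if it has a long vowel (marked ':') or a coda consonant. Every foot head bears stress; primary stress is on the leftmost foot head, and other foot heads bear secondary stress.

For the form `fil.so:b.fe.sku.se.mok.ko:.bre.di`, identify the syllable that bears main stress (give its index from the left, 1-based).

1

Weights: 1 fil H, 2 so:b H, 3 fe L, 4 sku L, 5 se L, 6 mok H, 7 ko: H, 8 bre L, 9 di L.
Parse left to right (heavy = foot alone; LL = one foot; stranded L unfooted): (ˈfil) (ˈso:b) (ˈfe.sku) se (ˈmok) (ˈko:) (ˈbre.di).
Foot heads: 1, 2, 3, 6, 7, 8.
Primary stress on the leftmost head = syllable 1.
Primary stress: syllable 1 → ˈfil.so:b.fe.sku.se.mok.ko:.bre.di.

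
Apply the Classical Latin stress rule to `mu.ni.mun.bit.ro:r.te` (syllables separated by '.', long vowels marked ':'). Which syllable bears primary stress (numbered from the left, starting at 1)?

5

Classical Latin: stress the penult if heavy (long vowel or closed), else the antepenult.
Weights: 4 bit H, 5 ro:r H, 6 te L.
The penult (syllable 5, ro:r) is heavy, so it takes stress.
Stress on syllable 5: mu.ni.mun.bit.ˈro:r.te.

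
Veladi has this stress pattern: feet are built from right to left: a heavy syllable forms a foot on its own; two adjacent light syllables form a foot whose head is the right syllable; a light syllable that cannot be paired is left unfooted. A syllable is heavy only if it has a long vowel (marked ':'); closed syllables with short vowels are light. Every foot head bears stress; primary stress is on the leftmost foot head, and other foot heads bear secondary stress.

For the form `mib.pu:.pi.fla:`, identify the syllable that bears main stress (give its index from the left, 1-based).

Weights: 1 mib L, 2 pu: H, 3 pi L, 4 fla: H.
Parse right to left (heavy = foot alone; LL = one foot; stranded L unfooted): mib (ˈpu:) pi (ˈfla:).
Foot heads: 2, 4.
Primary stress on the leftmost head = syllable 2.
Primary stress: syllable 2 → mib.ˈpu:.pi.fla:.

2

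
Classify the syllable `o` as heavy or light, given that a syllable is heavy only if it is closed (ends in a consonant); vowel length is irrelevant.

light

`o`: short vowel, open (no coda). Open (no coda) → light.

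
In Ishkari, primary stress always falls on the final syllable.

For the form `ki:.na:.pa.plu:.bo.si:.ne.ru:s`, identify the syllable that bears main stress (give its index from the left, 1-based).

8

The word has 8 syllables; the final syllable is syllable 8 (ru:s).
Primary stress: syllable 8 → ki:.na:.pa.plu:.bo.si:.ne.ˈru:s.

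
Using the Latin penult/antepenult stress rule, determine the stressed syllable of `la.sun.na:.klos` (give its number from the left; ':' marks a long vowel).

3

Classical Latin: stress the penult if heavy (long vowel or closed), else the antepenult.
Weights: 2 sun H, 3 na: H, 4 klos H.
The penult (syllable 3, na:) is heavy, so it takes stress.
Stress on syllable 3: la.sun.ˈna:.klos.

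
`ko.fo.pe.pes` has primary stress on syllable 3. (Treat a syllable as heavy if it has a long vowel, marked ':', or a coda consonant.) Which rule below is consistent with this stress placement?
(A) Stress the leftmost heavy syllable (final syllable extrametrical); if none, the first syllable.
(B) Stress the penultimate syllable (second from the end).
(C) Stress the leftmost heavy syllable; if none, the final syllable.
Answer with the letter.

B

Rule A → syllable 1 (observed: 3).
Rule B → syllable 3 ✓.
Rule C → syllable 4 (observed: 3).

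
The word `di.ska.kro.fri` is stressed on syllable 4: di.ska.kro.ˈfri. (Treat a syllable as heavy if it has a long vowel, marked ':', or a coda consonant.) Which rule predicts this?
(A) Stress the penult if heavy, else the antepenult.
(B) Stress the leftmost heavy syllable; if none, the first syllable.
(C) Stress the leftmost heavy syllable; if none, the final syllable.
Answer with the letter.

C

Rule A → syllable 2 (observed: 4).
Rule B → syllable 1 (observed: 4).
Rule C → syllable 4 ✓.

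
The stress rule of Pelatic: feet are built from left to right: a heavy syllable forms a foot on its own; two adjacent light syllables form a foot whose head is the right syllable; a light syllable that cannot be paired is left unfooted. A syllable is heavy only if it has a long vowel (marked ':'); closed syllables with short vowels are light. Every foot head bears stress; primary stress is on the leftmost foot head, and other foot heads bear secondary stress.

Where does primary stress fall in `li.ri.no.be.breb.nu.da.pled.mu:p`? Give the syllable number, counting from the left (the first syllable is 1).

Weights: 1 li L, 2 ri L, 3 no L, 4 be L, 5 breb L, 6 nu L, 7 da L, 8 pled L, 9 mu:p H.
Parse left to right (heavy = foot alone; LL = one foot; stranded L unfooted): (li.ˈri) (no.ˈbe) (breb.ˈnu) (da.ˈpled) (ˈmu:p).
Foot heads: 2, 4, 6, 8, 9.
Primary stress on the leftmost head = syllable 2.
Primary stress: syllable 2 → li.ˈri.no.be.breb.nu.da.pled.mu:p.

2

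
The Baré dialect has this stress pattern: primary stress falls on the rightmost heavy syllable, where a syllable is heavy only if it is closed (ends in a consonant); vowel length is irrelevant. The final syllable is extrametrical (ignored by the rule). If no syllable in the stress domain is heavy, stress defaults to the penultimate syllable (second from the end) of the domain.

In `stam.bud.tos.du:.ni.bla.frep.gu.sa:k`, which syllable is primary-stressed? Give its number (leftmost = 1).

7

The final syllable (9, sa:k) is extrametrical; the stress domain is syllables 1–8.
Weights: 1 stam H, 2 bud H, 3 tos H, 4 du: L, 5 ni L, 6 bla L, 7 frep H, 8 gu L.
Heavy syllables in the domain: 1, 2, 3, 7. The rightmost is syllable 7 (frep).
Primary stress: syllable 7 → stam.bud.tos.du:.ni.bla.ˈfrep.gu.sa:k.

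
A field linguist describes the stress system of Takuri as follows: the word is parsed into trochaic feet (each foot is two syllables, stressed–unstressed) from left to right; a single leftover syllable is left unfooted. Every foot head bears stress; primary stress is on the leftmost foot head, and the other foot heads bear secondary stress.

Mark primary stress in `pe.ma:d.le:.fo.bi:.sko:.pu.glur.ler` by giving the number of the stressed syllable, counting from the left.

Parse left to right into trochaic (ˈσσ) feet: (ˈpe.ma:d) (ˈle:.fo) (ˈbi:.sko:) (ˈpu.glur) ler. Syllable 9 is left unfooted.
Foot heads (stressed positions): 1, 3, 5, 7.
End Rule Leftmost: primary stress on the leftmost head = syllable 1.
Primary stress: syllable 1 → ˈpe.ma:d.le:.fo.bi:.sko:.pu.glur.ler.

1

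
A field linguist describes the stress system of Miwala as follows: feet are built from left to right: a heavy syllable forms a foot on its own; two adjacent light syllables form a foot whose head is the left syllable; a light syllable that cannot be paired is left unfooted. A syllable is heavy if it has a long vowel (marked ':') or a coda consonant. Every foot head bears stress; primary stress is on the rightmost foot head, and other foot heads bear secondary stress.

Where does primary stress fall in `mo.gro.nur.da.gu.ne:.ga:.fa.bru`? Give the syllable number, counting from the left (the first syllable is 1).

8

Weights: 1 mo L, 2 gro L, 3 nur H, 4 da L, 5 gu L, 6 ne: H, 7 ga: H, 8 fa L, 9 bru L.
Parse left to right (heavy = foot alone; LL = one foot; stranded L unfooted): (ˈmo.gro) (ˈnur) (ˈda.gu) (ˈne:) (ˈga:) (ˈfa.bru).
Foot heads: 1, 3, 4, 6, 7, 8.
Primary stress on the rightmost head = syllable 8.
Primary stress: syllable 8 → mo.gro.nur.da.gu.ne:.ga:.ˈfa.bru.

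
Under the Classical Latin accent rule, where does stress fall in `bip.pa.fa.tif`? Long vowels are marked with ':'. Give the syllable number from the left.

2

Classical Latin: stress the penult if heavy (long vowel or closed), else the antepenult.
Weights: 2 pa L, 3 fa L, 4 tif H.
The penult (syllable 3, fa) is light, so stress falls on the antepenult (syllable 2, pa).
Stress on syllable 2: bip.ˈpa.fa.tif.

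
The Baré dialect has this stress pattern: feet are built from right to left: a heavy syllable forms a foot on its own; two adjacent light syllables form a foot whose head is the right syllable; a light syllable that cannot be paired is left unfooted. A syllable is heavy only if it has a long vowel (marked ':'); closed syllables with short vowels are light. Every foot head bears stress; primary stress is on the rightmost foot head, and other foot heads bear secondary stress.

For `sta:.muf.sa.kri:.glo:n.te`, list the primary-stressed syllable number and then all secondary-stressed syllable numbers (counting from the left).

primary 5, secondary 1, 3, 4

Weights: 1 sta: H, 2 muf L, 3 sa L, 4 kri: H, 5 glo:n H, 6 te L.
Parse right to left (heavy = foot alone; LL = one foot; stranded L unfooted): (ˈsta:) (muf.ˈsa) (ˈkri:) (ˈglo:n) te.
Foot heads: 1, 3, 4, 5.
Primary stress on the rightmost head = syllable 5.
Secondary stress on 1, 3, 4: ˌsta:.muf.ˌsa.ˌkri:.ˈglo:n.te.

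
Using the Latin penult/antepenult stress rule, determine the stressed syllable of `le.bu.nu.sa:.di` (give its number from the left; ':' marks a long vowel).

Classical Latin: stress the penult if heavy (long vowel or closed), else the antepenult.
Weights: 3 nu L, 4 sa: H, 5 di L.
The penult (syllable 4, sa:) is heavy, so it takes stress.
Stress on syllable 4: le.bu.nu.ˈsa:.di.

4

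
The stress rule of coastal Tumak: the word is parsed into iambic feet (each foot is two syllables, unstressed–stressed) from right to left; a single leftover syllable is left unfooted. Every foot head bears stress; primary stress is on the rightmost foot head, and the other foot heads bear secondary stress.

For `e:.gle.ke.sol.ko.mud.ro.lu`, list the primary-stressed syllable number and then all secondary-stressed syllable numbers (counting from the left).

Parse right to left into iambic (σˈσ) feet: (e:.ˈgle) (ke.ˈsol) (ko.ˈmud) (ro.ˈlu).
Foot heads (stressed positions): 2, 4, 6, 8.
End Rule Rightmost: primary stress on the rightmost head = syllable 8.
Secondary stress on 2, 4, 6: e:.ˌgle.ke.ˌsol.ko.ˌmud.ro.ˈlu.

primary 8, secondary 2, 4, 6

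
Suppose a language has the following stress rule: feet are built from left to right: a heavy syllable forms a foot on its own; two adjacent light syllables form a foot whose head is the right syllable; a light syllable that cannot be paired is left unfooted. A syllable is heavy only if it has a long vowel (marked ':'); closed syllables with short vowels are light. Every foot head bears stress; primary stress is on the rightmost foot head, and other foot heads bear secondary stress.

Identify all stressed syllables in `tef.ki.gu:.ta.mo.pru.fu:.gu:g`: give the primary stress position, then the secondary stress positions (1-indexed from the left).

Weights: 1 tef L, 2 ki L, 3 gu: H, 4 ta L, 5 mo L, 6 pru L, 7 fu: H, 8 gu:g H.
Parse left to right (heavy = foot alone; LL = one foot; stranded L unfooted): (tef.ˈki) (ˈgu:) (ta.ˈmo) pru (ˈfu:) (ˈgu:g).
Foot heads: 2, 3, 5, 7, 8.
Primary stress on the rightmost head = syllable 8.
Secondary stress on 2, 3, 5, 7: tef.ˌki.ˌgu:.ta.ˌmo.pru.ˌfu:.ˈgu:g.

primary 8, secondary 2, 3, 5, 7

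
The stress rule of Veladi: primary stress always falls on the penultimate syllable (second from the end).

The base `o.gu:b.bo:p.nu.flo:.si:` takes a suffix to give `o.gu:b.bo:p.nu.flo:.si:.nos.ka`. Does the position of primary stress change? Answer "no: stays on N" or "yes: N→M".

yes: 5→7

Base `o.gu:b.bo:p.nu.flo:.si:` (6 syllables):
  The word has 6 syllables; the penultimate syllable (second from the end) is syllable 5 (flo:).
  → primary stress on syllable 5.
Suffixed `o.gu:b.bo:p.nu.flo:.si:.nos.ka` (8 syllables):
  The word has 8 syllables; the penultimate syllable (second from the end) is syllable 7 (nos).
  → primary stress on syllable 7.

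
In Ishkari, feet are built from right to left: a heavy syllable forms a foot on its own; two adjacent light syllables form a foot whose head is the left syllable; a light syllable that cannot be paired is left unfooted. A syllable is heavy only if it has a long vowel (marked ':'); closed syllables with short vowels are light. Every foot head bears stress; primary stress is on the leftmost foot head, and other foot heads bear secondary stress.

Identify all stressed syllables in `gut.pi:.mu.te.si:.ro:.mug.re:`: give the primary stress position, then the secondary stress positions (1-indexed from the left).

primary 2, secondary 3, 5, 6, 8

Weights: 1 gut L, 2 pi: H, 3 mu L, 4 te L, 5 si: H, 6 ro: H, 7 mug L, 8 re: H.
Parse right to left (heavy = foot alone; LL = one foot; stranded L unfooted): gut (ˈpi:) (ˈmu.te) (ˈsi:) (ˈro:) mug (ˈre:).
Foot heads: 2, 3, 5, 6, 8.
Primary stress on the leftmost head = syllable 2.
Secondary stress on 3, 5, 6, 8: gut.ˈpi:.ˌmu.te.ˌsi:.ˌro:.mug.ˌre:.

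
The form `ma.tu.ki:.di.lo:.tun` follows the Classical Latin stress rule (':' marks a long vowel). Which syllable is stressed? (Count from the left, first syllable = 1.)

Classical Latin: stress the penult if heavy (long vowel or closed), else the antepenult.
Weights: 4 di L, 5 lo: H, 6 tun H.
The penult (syllable 5, lo:) is heavy, so it takes stress.
Stress on syllable 5: ma.tu.ki:.di.ˈlo:.tun.

5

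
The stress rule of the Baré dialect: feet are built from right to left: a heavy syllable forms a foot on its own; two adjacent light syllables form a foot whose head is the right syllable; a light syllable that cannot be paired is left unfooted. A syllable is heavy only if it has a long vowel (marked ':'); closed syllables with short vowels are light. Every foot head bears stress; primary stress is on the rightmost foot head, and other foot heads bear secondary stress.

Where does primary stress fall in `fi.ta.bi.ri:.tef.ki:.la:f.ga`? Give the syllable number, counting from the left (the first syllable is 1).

Weights: 1 fi L, 2 ta L, 3 bi L, 4 ri: H, 5 tef L, 6 ki: H, 7 la:f H, 8 ga L.
Parse right to left (heavy = foot alone; LL = one foot; stranded L unfooted): fi (ta.ˈbi) (ˈri:) tef (ˈki:) (ˈla:f) ga.
Foot heads: 3, 4, 6, 7.
Primary stress on the rightmost head = syllable 7.
Primary stress: syllable 7 → fi.ta.bi.ri:.tef.ki:.ˈla:f.ga.

7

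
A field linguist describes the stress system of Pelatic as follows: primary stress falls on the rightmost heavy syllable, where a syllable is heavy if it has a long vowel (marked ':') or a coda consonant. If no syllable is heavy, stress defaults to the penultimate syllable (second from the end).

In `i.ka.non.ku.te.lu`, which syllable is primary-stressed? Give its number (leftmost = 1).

Weights: 1 i L, 2 ka L, 3 non H, 4 ku L, 5 te L, 6 lu L.
Heavy syllables in the domain: 3. The rightmost is syllable 3 (non).
Primary stress: syllable 3 → i.ka.ˈnon.ku.te.lu.

3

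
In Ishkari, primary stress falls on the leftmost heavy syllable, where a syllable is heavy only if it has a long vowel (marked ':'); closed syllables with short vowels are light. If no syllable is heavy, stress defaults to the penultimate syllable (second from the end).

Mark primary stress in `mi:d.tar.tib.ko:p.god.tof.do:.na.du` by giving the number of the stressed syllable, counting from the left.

Weights: 1 mi:d H, 2 tar L, 3 tib L, 4 ko:p H, 5 god L, 6 tof L, 7 do: H, 8 na L, 9 du L.
Heavy syllables in the domain: 1, 4, 7. The leftmost is syllable 1 (mi:d).
Primary stress: syllable 1 → ˈmi:d.tar.tib.ko:p.god.tof.do:.na.du.

1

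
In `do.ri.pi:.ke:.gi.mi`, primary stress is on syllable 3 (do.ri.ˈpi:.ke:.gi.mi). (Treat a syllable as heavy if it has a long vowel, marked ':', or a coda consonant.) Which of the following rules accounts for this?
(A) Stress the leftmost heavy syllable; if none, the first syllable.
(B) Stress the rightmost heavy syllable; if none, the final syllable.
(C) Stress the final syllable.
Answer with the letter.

A

Rule A → syllable 3 ✓.
Rule B → syllable 4 (observed: 3).
Rule C → syllable 6 (observed: 3).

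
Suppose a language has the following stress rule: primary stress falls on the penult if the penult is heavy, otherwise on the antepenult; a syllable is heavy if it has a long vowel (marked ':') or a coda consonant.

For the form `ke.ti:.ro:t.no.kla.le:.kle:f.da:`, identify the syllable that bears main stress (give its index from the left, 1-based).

Weights: 6 le: H, 7 kle:f H, 8 da: H.
The penult (syllable 7, kle:f) is heavy, so it takes stress.
Primary stress: syllable 7 → ke.ti:.ro:t.no.kla.le:.ˈkle:f.da:.

7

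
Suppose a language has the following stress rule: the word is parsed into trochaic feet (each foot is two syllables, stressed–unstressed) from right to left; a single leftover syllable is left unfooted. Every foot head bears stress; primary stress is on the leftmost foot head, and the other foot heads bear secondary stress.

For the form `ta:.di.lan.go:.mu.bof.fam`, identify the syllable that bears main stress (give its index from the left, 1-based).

2

Parse right to left into trochaic (ˈσσ) feet: ta: (ˈdi.lan) (ˈgo:.mu) (ˈbof.fam). Syllable 1 is left unfooted.
Foot heads (stressed positions): 2, 4, 6.
End Rule Leftmost: primary stress on the leftmost head = syllable 2.
Primary stress: syllable 2 → ta:.ˈdi.lan.go:.mu.bof.fam.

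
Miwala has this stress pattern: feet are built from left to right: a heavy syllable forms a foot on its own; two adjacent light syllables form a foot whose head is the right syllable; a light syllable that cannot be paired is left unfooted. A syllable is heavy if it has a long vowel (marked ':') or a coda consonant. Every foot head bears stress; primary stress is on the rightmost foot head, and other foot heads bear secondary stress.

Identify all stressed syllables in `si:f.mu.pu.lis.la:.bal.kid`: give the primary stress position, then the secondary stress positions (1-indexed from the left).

primary 7, secondary 1, 3, 4, 5, 6

Weights: 1 si:f H, 2 mu L, 3 pu L, 4 lis H, 5 la: H, 6 bal H, 7 kid H.
Parse left to right (heavy = foot alone; LL = one foot; stranded L unfooted): (ˈsi:f) (mu.ˈpu) (ˈlis) (ˈla:) (ˈbal) (ˈkid).
Foot heads: 1, 3, 4, 5, 6, 7.
Primary stress on the rightmost head = syllable 7.
Secondary stress on 1, 3, 4, 5, 6: ˌsi:f.mu.ˌpu.ˌlis.ˌla:.ˌbal.ˈkid.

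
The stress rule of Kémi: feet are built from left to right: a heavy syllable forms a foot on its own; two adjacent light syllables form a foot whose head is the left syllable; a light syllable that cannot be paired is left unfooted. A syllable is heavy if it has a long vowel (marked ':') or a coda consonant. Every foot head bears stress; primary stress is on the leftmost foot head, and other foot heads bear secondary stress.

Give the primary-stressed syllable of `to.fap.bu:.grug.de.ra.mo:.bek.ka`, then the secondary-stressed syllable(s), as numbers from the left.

primary 2, secondary 3, 4, 5, 7, 8

Weights: 1 to L, 2 fap H, 3 bu: H, 4 grug H, 5 de L, 6 ra L, 7 mo: H, 8 bek H, 9 ka L.
Parse left to right (heavy = foot alone; LL = one foot; stranded L unfooted): to (ˈfap) (ˈbu:) (ˈgrug) (ˈde.ra) (ˈmo:) (ˈbek) ka.
Foot heads: 2, 3, 4, 5, 7, 8.
Primary stress on the leftmost head = syllable 2.
Secondary stress on 3, 4, 5, 7, 8: to.ˈfap.ˌbu:.ˌgrug.ˌde.ra.ˌmo:.ˌbek.ka.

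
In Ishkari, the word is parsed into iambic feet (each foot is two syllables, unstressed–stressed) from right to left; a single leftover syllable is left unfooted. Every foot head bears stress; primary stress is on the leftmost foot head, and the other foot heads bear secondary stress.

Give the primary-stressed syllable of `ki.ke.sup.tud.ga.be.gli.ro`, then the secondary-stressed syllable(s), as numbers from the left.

primary 2, secondary 4, 6, 8

Parse right to left into iambic (σˈσ) feet: (ki.ˈke) (sup.ˈtud) (ga.ˈbe) (gli.ˈro).
Foot heads (stressed positions): 2, 4, 6, 8.
End Rule Leftmost: primary stress on the leftmost head = syllable 2.
Secondary stress on 4, 6, 8: ki.ˈke.sup.ˌtud.ga.ˌbe.gli.ˌro.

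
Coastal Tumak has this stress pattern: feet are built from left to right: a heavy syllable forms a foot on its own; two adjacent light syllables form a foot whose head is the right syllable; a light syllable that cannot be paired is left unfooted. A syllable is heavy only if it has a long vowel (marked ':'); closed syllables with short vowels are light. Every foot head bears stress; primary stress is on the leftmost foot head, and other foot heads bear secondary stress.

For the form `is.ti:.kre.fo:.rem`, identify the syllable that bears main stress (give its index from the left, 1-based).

2

Weights: 1 is L, 2 ti: H, 3 kre L, 4 fo: H, 5 rem L.
Parse left to right (heavy = foot alone; LL = one foot; stranded L unfooted): is (ˈti:) kre (ˈfo:) rem.
Foot heads: 2, 4.
Primary stress on the leftmost head = syllable 2.
Primary stress: syllable 2 → is.ˈti:.kre.fo:.rem.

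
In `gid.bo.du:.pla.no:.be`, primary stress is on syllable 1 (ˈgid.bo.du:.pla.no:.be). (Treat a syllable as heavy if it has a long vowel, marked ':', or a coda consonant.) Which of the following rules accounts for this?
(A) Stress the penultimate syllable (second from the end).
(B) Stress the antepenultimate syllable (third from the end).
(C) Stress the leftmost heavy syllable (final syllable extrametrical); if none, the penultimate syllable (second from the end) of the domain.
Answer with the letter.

C

Rule A → syllable 5 (observed: 1).
Rule B → syllable 4 (observed: 1).
Rule C → syllable 1 ✓.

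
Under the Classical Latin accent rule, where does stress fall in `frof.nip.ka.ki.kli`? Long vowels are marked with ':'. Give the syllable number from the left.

Classical Latin: stress the penult if heavy (long vowel or closed), else the antepenult.
Weights: 3 ka L, 4 ki L, 5 kli L.
The penult (syllable 4, ki) is light, so stress falls on the antepenult (syllable 3, ka).
Stress on syllable 3: frof.nip.ˈka.ki.kli.

3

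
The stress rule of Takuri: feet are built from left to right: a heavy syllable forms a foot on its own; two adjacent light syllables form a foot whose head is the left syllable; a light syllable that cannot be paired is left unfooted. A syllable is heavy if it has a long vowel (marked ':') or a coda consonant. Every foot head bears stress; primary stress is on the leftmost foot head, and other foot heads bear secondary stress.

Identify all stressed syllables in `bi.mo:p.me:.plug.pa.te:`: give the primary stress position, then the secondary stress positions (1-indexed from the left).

primary 2, secondary 3, 4, 6

Weights: 1 bi L, 2 mo:p H, 3 me: H, 4 plug H, 5 pa L, 6 te: H.
Parse left to right (heavy = foot alone; LL = one foot; stranded L unfooted): bi (ˈmo:p) (ˈme:) (ˈplug) pa (ˈte:).
Foot heads: 2, 3, 4, 6.
Primary stress on the leftmost head = syllable 2.
Secondary stress on 3, 4, 6: bi.ˈmo:p.ˌme:.ˌplug.pa.ˌte:.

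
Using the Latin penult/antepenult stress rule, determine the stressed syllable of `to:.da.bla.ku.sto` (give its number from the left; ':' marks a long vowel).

Classical Latin: stress the penult if heavy (long vowel or closed), else the antepenult.
Weights: 3 bla L, 4 ku L, 5 sto L.
The penult (syllable 4, ku) is light, so stress falls on the antepenult (syllable 3, bla).
Stress on syllable 3: to:.da.ˈbla.ku.sto.

3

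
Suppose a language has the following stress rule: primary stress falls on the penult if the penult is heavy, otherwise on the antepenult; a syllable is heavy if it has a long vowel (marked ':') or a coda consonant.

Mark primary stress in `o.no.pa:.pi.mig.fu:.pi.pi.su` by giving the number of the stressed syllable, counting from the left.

7

Weights: 7 pi L, 8 pi L, 9 su L.
The penult (syllable 8, pi) is light, so stress falls on the antepenult (syllable 7, pi).
Primary stress: syllable 7 → o.no.pa:.pi.mig.fu:.ˈpi.pi.su.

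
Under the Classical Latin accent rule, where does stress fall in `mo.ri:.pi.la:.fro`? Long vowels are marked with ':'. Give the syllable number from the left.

Classical Latin: stress the penult if heavy (long vowel or closed), else the antepenult.
Weights: 3 pi L, 4 la: H, 5 fro L.
The penult (syllable 4, la:) is heavy, so it takes stress.
Stress on syllable 4: mo.ri:.pi.ˈla:.fro.

4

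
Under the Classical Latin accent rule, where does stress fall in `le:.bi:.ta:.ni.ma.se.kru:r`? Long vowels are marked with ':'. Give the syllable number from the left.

5

Classical Latin: stress the penult if heavy (long vowel or closed), else the antepenult.
Weights: 5 ma L, 6 se L, 7 kru:r H.
The penult (syllable 6, se) is light, so stress falls on the antepenult (syllable 5, ma).
Stress on syllable 5: le:.bi:.ta:.ni.ˈma.se.kru:r.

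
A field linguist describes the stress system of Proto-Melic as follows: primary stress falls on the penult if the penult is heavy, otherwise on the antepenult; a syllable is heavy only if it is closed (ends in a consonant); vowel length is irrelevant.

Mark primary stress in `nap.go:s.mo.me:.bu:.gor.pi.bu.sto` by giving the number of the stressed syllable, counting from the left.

7

Weights: 7 pi L, 8 bu L, 9 sto L.
The penult (syllable 8, bu) is light, so stress falls on the antepenult (syllable 7, pi).
Primary stress: syllable 7 → nap.go:s.mo.me:.bu:.gor.ˈpi.bu.sto.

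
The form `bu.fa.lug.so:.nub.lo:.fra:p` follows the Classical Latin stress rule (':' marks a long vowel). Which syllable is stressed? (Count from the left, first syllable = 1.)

Classical Latin: stress the penult if heavy (long vowel or closed), else the antepenult.
Weights: 5 nub H, 6 lo: H, 7 fra:p H.
The penult (syllable 6, lo:) is heavy, so it takes stress.
Stress on syllable 6: bu.fa.lug.so:.nub.ˈlo:.fra:p.

6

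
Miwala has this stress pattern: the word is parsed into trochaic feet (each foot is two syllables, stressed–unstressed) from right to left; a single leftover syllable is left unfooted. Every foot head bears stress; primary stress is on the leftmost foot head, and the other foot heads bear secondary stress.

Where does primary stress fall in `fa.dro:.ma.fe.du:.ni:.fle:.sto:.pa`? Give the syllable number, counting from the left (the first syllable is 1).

Parse right to left into trochaic (ˈσσ) feet: fa (ˈdro:.ma) (ˈfe.du:) (ˈni:.fle:) (ˈsto:.pa). Syllable 1 is left unfooted.
Foot heads (stressed positions): 2, 4, 6, 8.
End Rule Leftmost: primary stress on the leftmost head = syllable 2.
Primary stress: syllable 2 → fa.ˈdro:.ma.fe.du:.ni:.fle:.sto:.pa.

2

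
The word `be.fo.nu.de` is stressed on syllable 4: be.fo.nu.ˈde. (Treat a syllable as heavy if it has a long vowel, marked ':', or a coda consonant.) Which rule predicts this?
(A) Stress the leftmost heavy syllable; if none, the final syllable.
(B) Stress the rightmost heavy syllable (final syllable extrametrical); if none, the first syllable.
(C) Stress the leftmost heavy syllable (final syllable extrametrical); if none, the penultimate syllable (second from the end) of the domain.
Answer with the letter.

Rule A → syllable 4 ✓.
Rule B → syllable 1 (observed: 4).
Rule C → syllable 2 (observed: 4).

A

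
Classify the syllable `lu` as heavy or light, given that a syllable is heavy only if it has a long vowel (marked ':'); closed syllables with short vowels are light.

light

`lu`: short vowel, open (no coda). Short vowel → light.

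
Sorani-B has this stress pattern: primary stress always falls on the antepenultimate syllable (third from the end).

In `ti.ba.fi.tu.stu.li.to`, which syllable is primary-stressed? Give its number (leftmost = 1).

5

The word has 7 syllables; the antepenultimate syllable (third from the end) is syllable 5 (stu).
Primary stress: syllable 5 → ti.ba.fi.tu.ˈstu.li.to.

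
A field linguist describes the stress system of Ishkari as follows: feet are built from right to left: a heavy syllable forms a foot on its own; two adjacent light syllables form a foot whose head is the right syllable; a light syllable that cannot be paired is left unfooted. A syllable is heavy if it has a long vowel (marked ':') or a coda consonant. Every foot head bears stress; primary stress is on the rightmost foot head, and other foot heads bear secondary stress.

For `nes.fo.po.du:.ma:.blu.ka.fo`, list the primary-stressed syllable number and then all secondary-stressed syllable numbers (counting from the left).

Weights: 1 nes H, 2 fo L, 3 po L, 4 du: H, 5 ma: H, 6 blu L, 7 ka L, 8 fo L.
Parse right to left (heavy = foot alone; LL = one foot; stranded L unfooted): (ˈnes) (fo.ˈpo) (ˈdu:) (ˈma:) blu (ka.ˈfo).
Foot heads: 1, 3, 4, 5, 8.
Primary stress on the rightmost head = syllable 8.
Secondary stress on 1, 3, 4, 5: ˌnes.fo.ˌpo.ˌdu:.ˌma:.blu.ka.ˈfo.

primary 8, secondary 1, 3, 4, 5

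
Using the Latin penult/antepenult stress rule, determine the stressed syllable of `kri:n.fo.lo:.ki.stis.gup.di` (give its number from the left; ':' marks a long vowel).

Classical Latin: stress the penult if heavy (long vowel or closed), else the antepenult.
Weights: 5 stis H, 6 gup H, 7 di L.
The penult (syllable 6, gup) is heavy, so it takes stress.
Stress on syllable 6: kri:n.fo.lo:.ki.stis.ˈgup.di.

6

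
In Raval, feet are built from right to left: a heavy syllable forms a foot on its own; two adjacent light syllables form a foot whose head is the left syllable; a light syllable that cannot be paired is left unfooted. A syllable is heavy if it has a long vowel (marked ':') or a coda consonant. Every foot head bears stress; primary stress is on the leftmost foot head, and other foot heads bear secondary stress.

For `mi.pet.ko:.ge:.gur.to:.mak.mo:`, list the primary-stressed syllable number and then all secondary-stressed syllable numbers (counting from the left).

primary 2, secondary 3, 4, 5, 6, 7, 8

Weights: 1 mi L, 2 pet H, 3 ko: H, 4 ge: H, 5 gur H, 6 to: H, 7 mak H, 8 mo: H.
Parse right to left (heavy = foot alone; LL = one foot; stranded L unfooted): mi (ˈpet) (ˈko:) (ˈge:) (ˈgur) (ˈto:) (ˈmak) (ˈmo:).
Foot heads: 2, 3, 4, 5, 6, 7, 8.
Primary stress on the leftmost head = syllable 2.
Secondary stress on 3, 4, 5, 6, 7, 8: mi.ˈpet.ˌko:.ˌge:.ˌgur.ˌto:.ˌmak.ˌmo:.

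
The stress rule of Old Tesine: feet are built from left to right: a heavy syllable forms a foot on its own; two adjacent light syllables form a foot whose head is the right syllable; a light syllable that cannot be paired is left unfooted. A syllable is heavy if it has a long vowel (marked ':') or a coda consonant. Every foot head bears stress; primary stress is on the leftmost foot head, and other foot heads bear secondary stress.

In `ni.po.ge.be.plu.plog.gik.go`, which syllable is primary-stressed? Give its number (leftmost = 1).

2

Weights: 1 ni L, 2 po L, 3 ge L, 4 be L, 5 plu L, 6 plog H, 7 gik H, 8 go L.
Parse left to right (heavy = foot alone; LL = one foot; stranded L unfooted): (ni.ˈpo) (ge.ˈbe) plu (ˈplog) (ˈgik) go.
Foot heads: 2, 4, 6, 7.
Primary stress on the leftmost head = syllable 2.
Primary stress: syllable 2 → ni.ˈpo.ge.be.plu.plog.gik.go.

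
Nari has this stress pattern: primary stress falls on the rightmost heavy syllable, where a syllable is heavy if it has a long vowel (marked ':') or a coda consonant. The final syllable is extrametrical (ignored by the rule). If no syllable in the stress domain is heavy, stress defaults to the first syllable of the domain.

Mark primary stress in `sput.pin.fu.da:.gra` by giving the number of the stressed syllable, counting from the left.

The final syllable (5, gra) is extrametrical; the stress domain is syllables 1–4.
Weights: 1 sput H, 2 pin H, 3 fu L, 4 da: H.
Heavy syllables in the domain: 1, 2, 4. The rightmost is syllable 4 (da:).
Primary stress: syllable 4 → sput.pin.fu.ˈda:.gra.

4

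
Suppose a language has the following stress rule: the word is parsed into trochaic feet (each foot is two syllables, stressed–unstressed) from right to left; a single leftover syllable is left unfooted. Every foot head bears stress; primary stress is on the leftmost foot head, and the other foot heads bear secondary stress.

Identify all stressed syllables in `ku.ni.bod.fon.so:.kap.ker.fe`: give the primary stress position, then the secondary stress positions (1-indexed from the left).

primary 1, secondary 3, 5, 7

Parse right to left into trochaic (ˈσσ) feet: (ˈku.ni) (ˈbod.fon) (ˈso:.kap) (ˈker.fe).
Foot heads (stressed positions): 1, 3, 5, 7.
End Rule Leftmost: primary stress on the leftmost head = syllable 1.
Secondary stress on 3, 5, 7: ˈku.ni.ˌbod.fon.ˌso:.kap.ˌker.fe.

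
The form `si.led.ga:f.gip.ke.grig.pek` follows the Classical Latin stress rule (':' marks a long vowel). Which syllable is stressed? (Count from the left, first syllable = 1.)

Classical Latin: stress the penult if heavy (long vowel or closed), else the antepenult.
Weights: 5 ke L, 6 grig H, 7 pek H.
The penult (syllable 6, grig) is heavy, so it takes stress.
Stress on syllable 6: si.led.ga:f.gip.ke.ˈgrig.pek.

6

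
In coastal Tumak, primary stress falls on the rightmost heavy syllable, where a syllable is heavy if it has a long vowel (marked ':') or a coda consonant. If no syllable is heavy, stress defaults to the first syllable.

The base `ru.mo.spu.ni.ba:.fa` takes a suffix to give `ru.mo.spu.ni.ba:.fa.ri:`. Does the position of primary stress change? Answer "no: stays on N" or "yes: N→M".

Base `ru.mo.spu.ni.ba:.fa` (6 syllables):
  Weights: 1 ru L, 2 mo L, 3 spu L, 4 ni L, 5 ba: H, 6 fa L.
  Heavy syllables in the domain: 5. The rightmost is syllable 5 (ba:).
  → primary stress on syllable 5.
Suffixed `ru.mo.spu.ni.ba:.fa.ri:` (7 syllables):
  Weights: 1 ru L, 2 mo L, 3 spu L, 4 ni L, 5 ba: H, 6 fa L, 7 ri: H.
  Heavy syllables in the domain: 5, 7. The rightmost is syllable 7 (ri:).
  → primary stress on syllable 7.

yes: 5→7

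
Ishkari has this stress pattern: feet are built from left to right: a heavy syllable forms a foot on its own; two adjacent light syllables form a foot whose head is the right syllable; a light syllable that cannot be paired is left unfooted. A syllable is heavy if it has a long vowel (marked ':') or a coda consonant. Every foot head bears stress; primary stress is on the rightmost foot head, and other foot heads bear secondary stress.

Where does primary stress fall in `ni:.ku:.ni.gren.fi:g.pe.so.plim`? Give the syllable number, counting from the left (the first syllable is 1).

Weights: 1 ni: H, 2 ku: H, 3 ni L, 4 gren H, 5 fi:g H, 6 pe L, 7 so L, 8 plim H.
Parse left to right (heavy = foot alone; LL = one foot; stranded L unfooted): (ˈni:) (ˈku:) ni (ˈgren) (ˈfi:g) (pe.ˈso) (ˈplim).
Foot heads: 1, 2, 4, 5, 7, 8.
Primary stress on the rightmost head = syllable 8.
Primary stress: syllable 8 → ni:.ku:.ni.gren.fi:g.pe.so.ˈplim.

8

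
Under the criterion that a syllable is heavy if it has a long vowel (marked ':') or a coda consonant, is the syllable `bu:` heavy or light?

heavy

`bu:`: long vowel, open (no coda). Long vowel → heavy.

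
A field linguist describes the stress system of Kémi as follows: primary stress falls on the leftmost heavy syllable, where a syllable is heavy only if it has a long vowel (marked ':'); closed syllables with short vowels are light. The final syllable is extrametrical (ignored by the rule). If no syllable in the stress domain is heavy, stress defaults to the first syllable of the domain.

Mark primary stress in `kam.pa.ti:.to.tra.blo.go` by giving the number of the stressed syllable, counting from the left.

The final syllable (7, go) is extrametrical; the stress domain is syllables 1–6.
Weights: 1 kam L, 2 pa L, 3 ti: H, 4 to L, 5 tra L, 6 blo L.
Heavy syllables in the domain: 3. The leftmost is syllable 3 (ti:).
Primary stress: syllable 3 → kam.pa.ˈti:.to.tra.blo.go.

3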